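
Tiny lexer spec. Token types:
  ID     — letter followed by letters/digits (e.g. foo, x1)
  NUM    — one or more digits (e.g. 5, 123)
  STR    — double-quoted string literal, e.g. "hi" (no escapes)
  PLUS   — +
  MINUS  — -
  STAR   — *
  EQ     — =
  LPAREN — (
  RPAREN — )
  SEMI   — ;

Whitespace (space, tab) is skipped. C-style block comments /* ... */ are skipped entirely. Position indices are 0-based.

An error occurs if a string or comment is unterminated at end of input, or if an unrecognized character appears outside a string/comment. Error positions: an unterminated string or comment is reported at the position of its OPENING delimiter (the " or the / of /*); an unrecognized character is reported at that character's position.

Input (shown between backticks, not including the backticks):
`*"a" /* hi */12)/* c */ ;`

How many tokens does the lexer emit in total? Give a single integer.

Answer: 5

Derivation:
pos=0: emit STAR '*'
pos=1: enter STRING mode
pos=1: emit STR "a" (now at pos=4)
pos=5: enter COMMENT mode (saw '/*')
exit COMMENT mode (now at pos=13)
pos=13: emit NUM '12' (now at pos=15)
pos=15: emit RPAREN ')'
pos=16: enter COMMENT mode (saw '/*')
exit COMMENT mode (now at pos=23)
pos=24: emit SEMI ';'
DONE. 5 tokens: [STAR, STR, NUM, RPAREN, SEMI]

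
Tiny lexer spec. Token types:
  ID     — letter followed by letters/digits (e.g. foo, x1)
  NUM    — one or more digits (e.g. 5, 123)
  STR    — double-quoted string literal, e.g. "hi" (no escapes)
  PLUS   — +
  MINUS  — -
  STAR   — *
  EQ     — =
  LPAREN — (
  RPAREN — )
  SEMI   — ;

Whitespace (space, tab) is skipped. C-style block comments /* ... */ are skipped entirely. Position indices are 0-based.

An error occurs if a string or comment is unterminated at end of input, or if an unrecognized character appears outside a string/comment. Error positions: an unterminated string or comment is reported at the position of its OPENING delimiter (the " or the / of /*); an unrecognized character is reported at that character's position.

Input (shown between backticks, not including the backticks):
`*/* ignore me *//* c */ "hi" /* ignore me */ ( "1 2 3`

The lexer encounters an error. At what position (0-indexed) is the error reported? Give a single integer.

Answer: 47

Derivation:
pos=0: emit STAR '*'
pos=1: enter COMMENT mode (saw '/*')
exit COMMENT mode (now at pos=16)
pos=16: enter COMMENT mode (saw '/*')
exit COMMENT mode (now at pos=23)
pos=24: enter STRING mode
pos=24: emit STR "hi" (now at pos=28)
pos=29: enter COMMENT mode (saw '/*')
exit COMMENT mode (now at pos=44)
pos=45: emit LPAREN '('
pos=47: enter STRING mode
pos=47: ERROR — unterminated string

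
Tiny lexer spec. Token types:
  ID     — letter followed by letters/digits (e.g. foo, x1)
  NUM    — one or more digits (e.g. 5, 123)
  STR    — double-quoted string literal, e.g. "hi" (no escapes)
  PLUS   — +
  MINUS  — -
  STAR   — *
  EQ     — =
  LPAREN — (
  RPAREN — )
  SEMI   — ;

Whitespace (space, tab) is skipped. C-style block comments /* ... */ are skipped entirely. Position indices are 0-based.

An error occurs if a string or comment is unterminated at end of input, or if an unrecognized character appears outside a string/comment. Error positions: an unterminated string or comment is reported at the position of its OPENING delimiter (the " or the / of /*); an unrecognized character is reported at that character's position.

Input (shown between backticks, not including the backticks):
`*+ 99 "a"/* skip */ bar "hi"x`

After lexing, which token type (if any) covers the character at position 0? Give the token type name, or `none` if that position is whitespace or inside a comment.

Answer: STAR

Derivation:
pos=0: emit STAR '*'
pos=1: emit PLUS '+'
pos=3: emit NUM '99' (now at pos=5)
pos=6: enter STRING mode
pos=6: emit STR "a" (now at pos=9)
pos=9: enter COMMENT mode (saw '/*')
exit COMMENT mode (now at pos=19)
pos=20: emit ID 'bar' (now at pos=23)
pos=24: enter STRING mode
pos=24: emit STR "hi" (now at pos=28)
pos=28: emit ID 'x' (now at pos=29)
DONE. 7 tokens: [STAR, PLUS, NUM, STR, ID, STR, ID]
Position 0: char is '*' -> STAR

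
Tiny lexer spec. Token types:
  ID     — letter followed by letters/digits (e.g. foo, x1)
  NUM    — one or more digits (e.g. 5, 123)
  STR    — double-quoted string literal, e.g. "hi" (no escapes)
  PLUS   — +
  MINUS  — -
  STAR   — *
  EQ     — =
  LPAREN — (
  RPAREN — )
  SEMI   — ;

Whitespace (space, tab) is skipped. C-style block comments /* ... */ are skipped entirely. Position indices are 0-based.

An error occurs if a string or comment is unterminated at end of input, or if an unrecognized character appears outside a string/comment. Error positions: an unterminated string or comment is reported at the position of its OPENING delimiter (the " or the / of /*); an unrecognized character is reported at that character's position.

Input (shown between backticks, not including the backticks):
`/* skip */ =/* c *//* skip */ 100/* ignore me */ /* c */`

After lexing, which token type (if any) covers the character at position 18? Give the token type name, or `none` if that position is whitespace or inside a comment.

Answer: none

Derivation:
pos=0: enter COMMENT mode (saw '/*')
exit COMMENT mode (now at pos=10)
pos=11: emit EQ '='
pos=12: enter COMMENT mode (saw '/*')
exit COMMENT mode (now at pos=19)
pos=19: enter COMMENT mode (saw '/*')
exit COMMENT mode (now at pos=29)
pos=30: emit NUM '100' (now at pos=33)
pos=33: enter COMMENT mode (saw '/*')
exit COMMENT mode (now at pos=48)
pos=49: enter COMMENT mode (saw '/*')
exit COMMENT mode (now at pos=56)
DONE. 2 tokens: [EQ, NUM]
Position 18: char is '/' -> none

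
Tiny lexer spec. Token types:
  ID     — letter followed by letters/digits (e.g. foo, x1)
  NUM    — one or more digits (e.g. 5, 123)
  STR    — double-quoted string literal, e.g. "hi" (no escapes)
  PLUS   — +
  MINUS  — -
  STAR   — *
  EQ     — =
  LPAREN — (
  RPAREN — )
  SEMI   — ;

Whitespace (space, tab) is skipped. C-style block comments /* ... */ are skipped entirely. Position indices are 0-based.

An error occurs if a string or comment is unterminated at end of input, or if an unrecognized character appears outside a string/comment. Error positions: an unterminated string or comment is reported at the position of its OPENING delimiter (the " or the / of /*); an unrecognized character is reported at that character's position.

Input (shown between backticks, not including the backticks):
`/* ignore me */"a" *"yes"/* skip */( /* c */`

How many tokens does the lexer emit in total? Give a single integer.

pos=0: enter COMMENT mode (saw '/*')
exit COMMENT mode (now at pos=15)
pos=15: enter STRING mode
pos=15: emit STR "a" (now at pos=18)
pos=19: emit STAR '*'
pos=20: enter STRING mode
pos=20: emit STR "yes" (now at pos=25)
pos=25: enter COMMENT mode (saw '/*')
exit COMMENT mode (now at pos=35)
pos=35: emit LPAREN '('
pos=37: enter COMMENT mode (saw '/*')
exit COMMENT mode (now at pos=44)
DONE. 4 tokens: [STR, STAR, STR, LPAREN]

Answer: 4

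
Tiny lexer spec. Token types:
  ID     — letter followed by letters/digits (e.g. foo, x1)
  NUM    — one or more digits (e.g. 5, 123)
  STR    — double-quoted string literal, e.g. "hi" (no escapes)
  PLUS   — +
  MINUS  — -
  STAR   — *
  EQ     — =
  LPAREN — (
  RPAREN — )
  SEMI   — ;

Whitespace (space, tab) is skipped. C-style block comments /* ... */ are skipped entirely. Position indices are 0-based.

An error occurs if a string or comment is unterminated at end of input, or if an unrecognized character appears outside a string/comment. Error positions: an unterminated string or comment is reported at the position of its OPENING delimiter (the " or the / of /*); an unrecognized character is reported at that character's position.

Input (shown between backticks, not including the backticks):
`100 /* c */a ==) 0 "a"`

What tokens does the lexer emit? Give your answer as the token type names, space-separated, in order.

pos=0: emit NUM '100' (now at pos=3)
pos=4: enter COMMENT mode (saw '/*')
exit COMMENT mode (now at pos=11)
pos=11: emit ID 'a' (now at pos=12)
pos=13: emit EQ '='
pos=14: emit EQ '='
pos=15: emit RPAREN ')'
pos=17: emit NUM '0' (now at pos=18)
pos=19: enter STRING mode
pos=19: emit STR "a" (now at pos=22)
DONE. 7 tokens: [NUM, ID, EQ, EQ, RPAREN, NUM, STR]

Answer: NUM ID EQ EQ RPAREN NUM STR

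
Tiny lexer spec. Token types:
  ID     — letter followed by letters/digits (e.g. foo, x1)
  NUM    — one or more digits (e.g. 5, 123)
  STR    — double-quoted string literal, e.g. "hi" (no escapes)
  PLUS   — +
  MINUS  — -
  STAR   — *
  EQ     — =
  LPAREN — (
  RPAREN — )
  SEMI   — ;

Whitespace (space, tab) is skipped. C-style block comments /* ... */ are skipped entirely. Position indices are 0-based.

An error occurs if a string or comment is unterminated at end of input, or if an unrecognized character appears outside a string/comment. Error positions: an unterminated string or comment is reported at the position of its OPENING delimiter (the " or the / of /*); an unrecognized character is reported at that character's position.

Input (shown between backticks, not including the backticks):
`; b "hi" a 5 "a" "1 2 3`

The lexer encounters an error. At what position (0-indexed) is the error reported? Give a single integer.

Answer: 17

Derivation:
pos=0: emit SEMI ';'
pos=2: emit ID 'b' (now at pos=3)
pos=4: enter STRING mode
pos=4: emit STR "hi" (now at pos=8)
pos=9: emit ID 'a' (now at pos=10)
pos=11: emit NUM '5' (now at pos=12)
pos=13: enter STRING mode
pos=13: emit STR "a" (now at pos=16)
pos=17: enter STRING mode
pos=17: ERROR — unterminated string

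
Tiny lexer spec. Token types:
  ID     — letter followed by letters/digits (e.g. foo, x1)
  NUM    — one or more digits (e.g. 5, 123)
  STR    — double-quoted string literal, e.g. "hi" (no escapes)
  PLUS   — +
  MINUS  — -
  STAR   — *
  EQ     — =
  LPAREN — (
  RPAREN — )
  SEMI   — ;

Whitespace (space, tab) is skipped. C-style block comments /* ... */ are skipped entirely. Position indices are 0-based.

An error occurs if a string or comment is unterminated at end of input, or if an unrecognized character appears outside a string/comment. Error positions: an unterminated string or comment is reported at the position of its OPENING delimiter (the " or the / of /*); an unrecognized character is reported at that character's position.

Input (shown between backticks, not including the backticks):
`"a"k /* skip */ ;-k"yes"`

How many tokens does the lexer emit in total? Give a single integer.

Answer: 6

Derivation:
pos=0: enter STRING mode
pos=0: emit STR "a" (now at pos=3)
pos=3: emit ID 'k' (now at pos=4)
pos=5: enter COMMENT mode (saw '/*')
exit COMMENT mode (now at pos=15)
pos=16: emit SEMI ';'
pos=17: emit MINUS '-'
pos=18: emit ID 'k' (now at pos=19)
pos=19: enter STRING mode
pos=19: emit STR "yes" (now at pos=24)
DONE. 6 tokens: [STR, ID, SEMI, MINUS, ID, STR]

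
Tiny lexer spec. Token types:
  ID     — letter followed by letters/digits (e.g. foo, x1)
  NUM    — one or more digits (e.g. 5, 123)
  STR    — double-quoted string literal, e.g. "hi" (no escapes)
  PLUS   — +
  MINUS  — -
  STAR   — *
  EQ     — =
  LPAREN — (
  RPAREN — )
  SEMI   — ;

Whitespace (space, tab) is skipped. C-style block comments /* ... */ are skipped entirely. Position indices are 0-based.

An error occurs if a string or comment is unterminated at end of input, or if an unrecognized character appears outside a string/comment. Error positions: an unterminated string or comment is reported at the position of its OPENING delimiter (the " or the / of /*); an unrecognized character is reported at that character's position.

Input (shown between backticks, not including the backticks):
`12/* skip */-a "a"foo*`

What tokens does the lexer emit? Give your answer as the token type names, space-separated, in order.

pos=0: emit NUM '12' (now at pos=2)
pos=2: enter COMMENT mode (saw '/*')
exit COMMENT mode (now at pos=12)
pos=12: emit MINUS '-'
pos=13: emit ID 'a' (now at pos=14)
pos=15: enter STRING mode
pos=15: emit STR "a" (now at pos=18)
pos=18: emit ID 'foo' (now at pos=21)
pos=21: emit STAR '*'
DONE. 6 tokens: [NUM, MINUS, ID, STR, ID, STAR]

Answer: NUM MINUS ID STR ID STAR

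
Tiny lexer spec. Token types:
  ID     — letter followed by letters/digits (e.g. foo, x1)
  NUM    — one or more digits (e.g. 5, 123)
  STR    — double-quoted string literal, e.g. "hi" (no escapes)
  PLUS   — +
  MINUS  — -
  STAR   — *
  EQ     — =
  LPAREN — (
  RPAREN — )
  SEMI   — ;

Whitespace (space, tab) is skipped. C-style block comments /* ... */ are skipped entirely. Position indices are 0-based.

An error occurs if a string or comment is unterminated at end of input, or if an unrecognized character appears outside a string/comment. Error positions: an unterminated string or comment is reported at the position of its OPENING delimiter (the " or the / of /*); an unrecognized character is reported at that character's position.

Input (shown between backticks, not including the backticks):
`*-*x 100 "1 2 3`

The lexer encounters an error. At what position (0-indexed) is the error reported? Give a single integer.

pos=0: emit STAR '*'
pos=1: emit MINUS '-'
pos=2: emit STAR '*'
pos=3: emit ID 'x' (now at pos=4)
pos=5: emit NUM '100' (now at pos=8)
pos=9: enter STRING mode
pos=9: ERROR — unterminated string

Answer: 9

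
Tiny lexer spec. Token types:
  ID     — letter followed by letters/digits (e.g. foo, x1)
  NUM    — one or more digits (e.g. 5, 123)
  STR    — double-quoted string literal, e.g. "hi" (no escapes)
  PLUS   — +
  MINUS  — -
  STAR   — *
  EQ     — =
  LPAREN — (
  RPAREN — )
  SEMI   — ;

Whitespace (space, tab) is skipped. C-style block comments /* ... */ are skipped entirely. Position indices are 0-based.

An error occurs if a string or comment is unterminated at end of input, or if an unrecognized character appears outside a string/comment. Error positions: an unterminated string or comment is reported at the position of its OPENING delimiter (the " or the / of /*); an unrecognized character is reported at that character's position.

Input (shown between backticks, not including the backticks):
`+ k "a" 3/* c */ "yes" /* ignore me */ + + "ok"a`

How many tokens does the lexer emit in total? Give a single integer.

Answer: 9

Derivation:
pos=0: emit PLUS '+'
pos=2: emit ID 'k' (now at pos=3)
pos=4: enter STRING mode
pos=4: emit STR "a" (now at pos=7)
pos=8: emit NUM '3' (now at pos=9)
pos=9: enter COMMENT mode (saw '/*')
exit COMMENT mode (now at pos=16)
pos=17: enter STRING mode
pos=17: emit STR "yes" (now at pos=22)
pos=23: enter COMMENT mode (saw '/*')
exit COMMENT mode (now at pos=38)
pos=39: emit PLUS '+'
pos=41: emit PLUS '+'
pos=43: enter STRING mode
pos=43: emit STR "ok" (now at pos=47)
pos=47: emit ID 'a' (now at pos=48)
DONE. 9 tokens: [PLUS, ID, STR, NUM, STR, PLUS, PLUS, STR, ID]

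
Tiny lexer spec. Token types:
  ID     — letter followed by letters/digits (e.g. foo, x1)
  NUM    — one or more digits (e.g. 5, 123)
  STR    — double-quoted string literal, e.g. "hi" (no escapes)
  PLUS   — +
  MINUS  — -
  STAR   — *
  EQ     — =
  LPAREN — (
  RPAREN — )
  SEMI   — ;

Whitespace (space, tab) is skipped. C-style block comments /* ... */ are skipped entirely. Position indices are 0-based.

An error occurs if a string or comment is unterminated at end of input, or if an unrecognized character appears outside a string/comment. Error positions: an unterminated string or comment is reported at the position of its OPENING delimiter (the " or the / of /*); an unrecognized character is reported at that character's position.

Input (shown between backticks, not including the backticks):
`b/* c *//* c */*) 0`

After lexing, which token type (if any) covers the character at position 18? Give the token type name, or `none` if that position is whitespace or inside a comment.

pos=0: emit ID 'b' (now at pos=1)
pos=1: enter COMMENT mode (saw '/*')
exit COMMENT mode (now at pos=8)
pos=8: enter COMMENT mode (saw '/*')
exit COMMENT mode (now at pos=15)
pos=15: emit STAR '*'
pos=16: emit RPAREN ')'
pos=18: emit NUM '0' (now at pos=19)
DONE. 4 tokens: [ID, STAR, RPAREN, NUM]
Position 18: char is '0' -> NUM

Answer: NUM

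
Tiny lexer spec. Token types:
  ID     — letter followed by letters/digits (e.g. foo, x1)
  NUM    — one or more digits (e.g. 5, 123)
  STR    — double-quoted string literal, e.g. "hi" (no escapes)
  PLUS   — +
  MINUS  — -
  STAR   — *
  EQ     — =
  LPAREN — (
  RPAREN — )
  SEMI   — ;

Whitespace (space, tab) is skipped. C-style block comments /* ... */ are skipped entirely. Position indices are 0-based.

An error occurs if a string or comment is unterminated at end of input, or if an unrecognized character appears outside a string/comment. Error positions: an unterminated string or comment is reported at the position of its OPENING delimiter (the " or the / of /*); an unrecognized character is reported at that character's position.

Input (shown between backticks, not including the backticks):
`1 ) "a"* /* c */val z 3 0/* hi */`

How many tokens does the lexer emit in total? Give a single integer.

Answer: 8

Derivation:
pos=0: emit NUM '1' (now at pos=1)
pos=2: emit RPAREN ')'
pos=4: enter STRING mode
pos=4: emit STR "a" (now at pos=7)
pos=7: emit STAR '*'
pos=9: enter COMMENT mode (saw '/*')
exit COMMENT mode (now at pos=16)
pos=16: emit ID 'val' (now at pos=19)
pos=20: emit ID 'z' (now at pos=21)
pos=22: emit NUM '3' (now at pos=23)
pos=24: emit NUM '0' (now at pos=25)
pos=25: enter COMMENT mode (saw '/*')
exit COMMENT mode (now at pos=33)
DONE. 8 tokens: [NUM, RPAREN, STR, STAR, ID, ID, NUM, NUM]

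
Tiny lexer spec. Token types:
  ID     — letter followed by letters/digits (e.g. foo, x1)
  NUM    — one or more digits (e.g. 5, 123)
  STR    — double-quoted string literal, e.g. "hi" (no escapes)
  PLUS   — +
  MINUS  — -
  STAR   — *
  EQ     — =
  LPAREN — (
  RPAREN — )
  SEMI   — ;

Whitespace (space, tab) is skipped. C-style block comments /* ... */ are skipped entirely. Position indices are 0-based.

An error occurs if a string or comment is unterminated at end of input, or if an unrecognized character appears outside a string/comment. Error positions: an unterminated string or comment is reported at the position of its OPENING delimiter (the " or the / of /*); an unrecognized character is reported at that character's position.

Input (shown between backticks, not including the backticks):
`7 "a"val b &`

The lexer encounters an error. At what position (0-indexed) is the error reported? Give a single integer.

Answer: 11

Derivation:
pos=0: emit NUM '7' (now at pos=1)
pos=2: enter STRING mode
pos=2: emit STR "a" (now at pos=5)
pos=5: emit ID 'val' (now at pos=8)
pos=9: emit ID 'b' (now at pos=10)
pos=11: ERROR — unrecognized char '&'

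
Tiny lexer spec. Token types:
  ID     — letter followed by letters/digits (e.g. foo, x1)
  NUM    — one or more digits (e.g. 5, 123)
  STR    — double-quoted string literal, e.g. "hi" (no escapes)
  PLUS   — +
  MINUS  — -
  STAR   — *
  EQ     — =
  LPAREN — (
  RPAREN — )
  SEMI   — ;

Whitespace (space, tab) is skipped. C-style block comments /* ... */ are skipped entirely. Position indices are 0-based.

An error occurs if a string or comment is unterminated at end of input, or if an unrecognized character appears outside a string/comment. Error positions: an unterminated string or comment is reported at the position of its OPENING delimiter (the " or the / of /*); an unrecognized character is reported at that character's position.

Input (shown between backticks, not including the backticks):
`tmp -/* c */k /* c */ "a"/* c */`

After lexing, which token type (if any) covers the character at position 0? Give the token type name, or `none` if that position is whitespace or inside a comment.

Answer: ID

Derivation:
pos=0: emit ID 'tmp' (now at pos=3)
pos=4: emit MINUS '-'
pos=5: enter COMMENT mode (saw '/*')
exit COMMENT mode (now at pos=12)
pos=12: emit ID 'k' (now at pos=13)
pos=14: enter COMMENT mode (saw '/*')
exit COMMENT mode (now at pos=21)
pos=22: enter STRING mode
pos=22: emit STR "a" (now at pos=25)
pos=25: enter COMMENT mode (saw '/*')
exit COMMENT mode (now at pos=32)
DONE. 4 tokens: [ID, MINUS, ID, STR]
Position 0: char is 't' -> ID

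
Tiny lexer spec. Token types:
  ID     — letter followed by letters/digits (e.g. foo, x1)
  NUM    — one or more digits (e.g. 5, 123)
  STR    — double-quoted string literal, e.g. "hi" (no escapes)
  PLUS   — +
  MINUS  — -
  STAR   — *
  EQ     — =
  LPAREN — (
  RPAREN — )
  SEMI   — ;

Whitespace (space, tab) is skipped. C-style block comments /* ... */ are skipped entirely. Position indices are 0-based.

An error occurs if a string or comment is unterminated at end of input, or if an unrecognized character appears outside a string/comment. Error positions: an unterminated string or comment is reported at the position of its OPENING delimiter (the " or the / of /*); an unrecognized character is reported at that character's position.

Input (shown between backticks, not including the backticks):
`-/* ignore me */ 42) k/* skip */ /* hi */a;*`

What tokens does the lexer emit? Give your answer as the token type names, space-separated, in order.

pos=0: emit MINUS '-'
pos=1: enter COMMENT mode (saw '/*')
exit COMMENT mode (now at pos=16)
pos=17: emit NUM '42' (now at pos=19)
pos=19: emit RPAREN ')'
pos=21: emit ID 'k' (now at pos=22)
pos=22: enter COMMENT mode (saw '/*')
exit COMMENT mode (now at pos=32)
pos=33: enter COMMENT mode (saw '/*')
exit COMMENT mode (now at pos=41)
pos=41: emit ID 'a' (now at pos=42)
pos=42: emit SEMI ';'
pos=43: emit STAR '*'
DONE. 7 tokens: [MINUS, NUM, RPAREN, ID, ID, SEMI, STAR]

Answer: MINUS NUM RPAREN ID ID SEMI STAR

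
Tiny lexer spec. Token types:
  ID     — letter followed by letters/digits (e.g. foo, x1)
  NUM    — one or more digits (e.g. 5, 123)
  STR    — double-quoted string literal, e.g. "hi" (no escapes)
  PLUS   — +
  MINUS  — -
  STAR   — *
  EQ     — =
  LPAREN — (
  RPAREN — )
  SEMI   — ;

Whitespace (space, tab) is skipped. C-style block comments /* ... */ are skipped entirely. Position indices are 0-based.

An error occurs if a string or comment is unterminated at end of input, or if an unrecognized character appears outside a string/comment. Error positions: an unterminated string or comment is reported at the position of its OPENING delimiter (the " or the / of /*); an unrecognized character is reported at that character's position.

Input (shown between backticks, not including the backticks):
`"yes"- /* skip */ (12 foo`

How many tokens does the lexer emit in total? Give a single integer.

Answer: 5

Derivation:
pos=0: enter STRING mode
pos=0: emit STR "yes" (now at pos=5)
pos=5: emit MINUS '-'
pos=7: enter COMMENT mode (saw '/*')
exit COMMENT mode (now at pos=17)
pos=18: emit LPAREN '('
pos=19: emit NUM '12' (now at pos=21)
pos=22: emit ID 'foo' (now at pos=25)
DONE. 5 tokens: [STR, MINUS, LPAREN, NUM, ID]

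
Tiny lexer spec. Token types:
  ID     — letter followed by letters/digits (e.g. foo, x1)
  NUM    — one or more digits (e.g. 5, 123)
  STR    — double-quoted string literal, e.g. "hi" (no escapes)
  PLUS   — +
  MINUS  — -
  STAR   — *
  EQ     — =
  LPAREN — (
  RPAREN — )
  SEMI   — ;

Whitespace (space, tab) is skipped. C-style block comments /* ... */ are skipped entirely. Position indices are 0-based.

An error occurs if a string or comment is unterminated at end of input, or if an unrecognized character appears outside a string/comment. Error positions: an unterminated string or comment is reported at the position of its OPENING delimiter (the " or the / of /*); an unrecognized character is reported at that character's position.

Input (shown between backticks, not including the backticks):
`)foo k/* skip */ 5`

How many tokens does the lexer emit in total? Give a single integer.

Answer: 4

Derivation:
pos=0: emit RPAREN ')'
pos=1: emit ID 'foo' (now at pos=4)
pos=5: emit ID 'k' (now at pos=6)
pos=6: enter COMMENT mode (saw '/*')
exit COMMENT mode (now at pos=16)
pos=17: emit NUM '5' (now at pos=18)
DONE. 4 tokens: [RPAREN, ID, ID, NUM]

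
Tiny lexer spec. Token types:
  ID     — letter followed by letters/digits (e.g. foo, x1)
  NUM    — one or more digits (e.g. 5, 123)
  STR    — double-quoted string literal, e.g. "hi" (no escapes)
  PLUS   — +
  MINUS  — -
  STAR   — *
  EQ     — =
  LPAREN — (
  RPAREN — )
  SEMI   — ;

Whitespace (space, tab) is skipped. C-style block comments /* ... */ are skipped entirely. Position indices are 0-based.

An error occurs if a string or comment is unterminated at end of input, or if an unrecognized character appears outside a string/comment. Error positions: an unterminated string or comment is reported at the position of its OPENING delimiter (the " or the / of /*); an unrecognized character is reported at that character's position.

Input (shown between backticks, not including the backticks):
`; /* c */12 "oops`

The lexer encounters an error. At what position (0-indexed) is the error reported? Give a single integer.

pos=0: emit SEMI ';'
pos=2: enter COMMENT mode (saw '/*')
exit COMMENT mode (now at pos=9)
pos=9: emit NUM '12' (now at pos=11)
pos=12: enter STRING mode
pos=12: ERROR — unterminated string

Answer: 12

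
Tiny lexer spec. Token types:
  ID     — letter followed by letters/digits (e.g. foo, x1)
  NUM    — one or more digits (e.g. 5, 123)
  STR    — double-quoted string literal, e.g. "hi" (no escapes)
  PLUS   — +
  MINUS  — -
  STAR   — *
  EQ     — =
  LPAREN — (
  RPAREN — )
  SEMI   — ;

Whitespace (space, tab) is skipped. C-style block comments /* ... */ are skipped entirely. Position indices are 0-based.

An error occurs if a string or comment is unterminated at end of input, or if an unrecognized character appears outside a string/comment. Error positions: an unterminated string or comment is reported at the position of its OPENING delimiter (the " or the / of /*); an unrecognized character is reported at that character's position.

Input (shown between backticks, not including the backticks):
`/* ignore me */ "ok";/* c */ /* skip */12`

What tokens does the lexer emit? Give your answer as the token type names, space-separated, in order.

pos=0: enter COMMENT mode (saw '/*')
exit COMMENT mode (now at pos=15)
pos=16: enter STRING mode
pos=16: emit STR "ok" (now at pos=20)
pos=20: emit SEMI ';'
pos=21: enter COMMENT mode (saw '/*')
exit COMMENT mode (now at pos=28)
pos=29: enter COMMENT mode (saw '/*')
exit COMMENT mode (now at pos=39)
pos=39: emit NUM '12' (now at pos=41)
DONE. 3 tokens: [STR, SEMI, NUM]

Answer: STR SEMI NUM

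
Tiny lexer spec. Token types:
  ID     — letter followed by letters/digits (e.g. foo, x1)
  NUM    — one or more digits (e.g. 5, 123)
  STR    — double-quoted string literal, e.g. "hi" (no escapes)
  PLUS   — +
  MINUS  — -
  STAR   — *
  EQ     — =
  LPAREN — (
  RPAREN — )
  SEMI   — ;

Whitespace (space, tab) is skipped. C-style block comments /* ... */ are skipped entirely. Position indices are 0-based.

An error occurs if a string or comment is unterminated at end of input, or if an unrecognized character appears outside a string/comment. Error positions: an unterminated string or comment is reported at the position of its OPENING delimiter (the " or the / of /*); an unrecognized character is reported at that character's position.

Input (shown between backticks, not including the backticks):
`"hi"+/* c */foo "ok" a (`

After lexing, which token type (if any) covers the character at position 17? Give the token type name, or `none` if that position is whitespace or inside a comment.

Answer: STR

Derivation:
pos=0: enter STRING mode
pos=0: emit STR "hi" (now at pos=4)
pos=4: emit PLUS '+'
pos=5: enter COMMENT mode (saw '/*')
exit COMMENT mode (now at pos=12)
pos=12: emit ID 'foo' (now at pos=15)
pos=16: enter STRING mode
pos=16: emit STR "ok" (now at pos=20)
pos=21: emit ID 'a' (now at pos=22)
pos=23: emit LPAREN '('
DONE. 6 tokens: [STR, PLUS, ID, STR, ID, LPAREN]
Position 17: char is 'o' -> STR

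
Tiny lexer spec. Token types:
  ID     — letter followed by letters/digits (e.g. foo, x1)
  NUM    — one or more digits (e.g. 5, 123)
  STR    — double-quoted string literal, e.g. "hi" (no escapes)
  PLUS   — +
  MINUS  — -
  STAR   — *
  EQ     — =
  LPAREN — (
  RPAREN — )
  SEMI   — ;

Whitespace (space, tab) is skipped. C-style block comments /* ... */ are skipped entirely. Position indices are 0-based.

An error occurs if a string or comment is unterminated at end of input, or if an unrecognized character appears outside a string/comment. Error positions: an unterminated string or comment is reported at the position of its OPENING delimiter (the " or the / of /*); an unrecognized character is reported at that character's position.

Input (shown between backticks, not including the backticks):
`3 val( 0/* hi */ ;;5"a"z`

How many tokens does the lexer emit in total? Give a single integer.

Answer: 9

Derivation:
pos=0: emit NUM '3' (now at pos=1)
pos=2: emit ID 'val' (now at pos=5)
pos=5: emit LPAREN '('
pos=7: emit NUM '0' (now at pos=8)
pos=8: enter COMMENT mode (saw '/*')
exit COMMENT mode (now at pos=16)
pos=17: emit SEMI ';'
pos=18: emit SEMI ';'
pos=19: emit NUM '5' (now at pos=20)
pos=20: enter STRING mode
pos=20: emit STR "a" (now at pos=23)
pos=23: emit ID 'z' (now at pos=24)
DONE. 9 tokens: [NUM, ID, LPAREN, NUM, SEMI, SEMI, NUM, STR, ID]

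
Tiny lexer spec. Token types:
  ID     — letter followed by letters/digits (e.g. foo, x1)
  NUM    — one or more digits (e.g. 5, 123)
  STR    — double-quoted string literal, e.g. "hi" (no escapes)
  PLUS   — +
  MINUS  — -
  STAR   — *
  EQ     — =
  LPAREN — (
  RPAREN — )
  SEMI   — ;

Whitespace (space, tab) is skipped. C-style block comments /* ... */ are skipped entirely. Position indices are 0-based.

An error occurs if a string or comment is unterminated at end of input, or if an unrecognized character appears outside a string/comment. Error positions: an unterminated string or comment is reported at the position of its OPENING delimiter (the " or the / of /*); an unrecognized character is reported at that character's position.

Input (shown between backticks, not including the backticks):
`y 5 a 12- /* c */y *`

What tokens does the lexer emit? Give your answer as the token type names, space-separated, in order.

Answer: ID NUM ID NUM MINUS ID STAR

Derivation:
pos=0: emit ID 'y' (now at pos=1)
pos=2: emit NUM '5' (now at pos=3)
pos=4: emit ID 'a' (now at pos=5)
pos=6: emit NUM '12' (now at pos=8)
pos=8: emit MINUS '-'
pos=10: enter COMMENT mode (saw '/*')
exit COMMENT mode (now at pos=17)
pos=17: emit ID 'y' (now at pos=18)
pos=19: emit STAR '*'
DONE. 7 tokens: [ID, NUM, ID, NUM, MINUS, ID, STAR]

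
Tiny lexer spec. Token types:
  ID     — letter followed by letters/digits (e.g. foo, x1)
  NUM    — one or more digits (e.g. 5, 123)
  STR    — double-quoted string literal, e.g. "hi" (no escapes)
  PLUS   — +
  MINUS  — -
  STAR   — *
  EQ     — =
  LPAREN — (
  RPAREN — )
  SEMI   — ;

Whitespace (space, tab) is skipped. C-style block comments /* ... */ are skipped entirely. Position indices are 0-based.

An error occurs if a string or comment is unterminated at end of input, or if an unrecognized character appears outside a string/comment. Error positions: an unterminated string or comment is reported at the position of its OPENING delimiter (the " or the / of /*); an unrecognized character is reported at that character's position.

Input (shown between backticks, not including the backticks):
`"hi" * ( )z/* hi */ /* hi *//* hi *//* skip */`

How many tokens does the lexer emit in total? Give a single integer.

pos=0: enter STRING mode
pos=0: emit STR "hi" (now at pos=4)
pos=5: emit STAR '*'
pos=7: emit LPAREN '('
pos=9: emit RPAREN ')'
pos=10: emit ID 'z' (now at pos=11)
pos=11: enter COMMENT mode (saw '/*')
exit COMMENT mode (now at pos=19)
pos=20: enter COMMENT mode (saw '/*')
exit COMMENT mode (now at pos=28)
pos=28: enter COMMENT mode (saw '/*')
exit COMMENT mode (now at pos=36)
pos=36: enter COMMENT mode (saw '/*')
exit COMMENT mode (now at pos=46)
DONE. 5 tokens: [STR, STAR, LPAREN, RPAREN, ID]

Answer: 5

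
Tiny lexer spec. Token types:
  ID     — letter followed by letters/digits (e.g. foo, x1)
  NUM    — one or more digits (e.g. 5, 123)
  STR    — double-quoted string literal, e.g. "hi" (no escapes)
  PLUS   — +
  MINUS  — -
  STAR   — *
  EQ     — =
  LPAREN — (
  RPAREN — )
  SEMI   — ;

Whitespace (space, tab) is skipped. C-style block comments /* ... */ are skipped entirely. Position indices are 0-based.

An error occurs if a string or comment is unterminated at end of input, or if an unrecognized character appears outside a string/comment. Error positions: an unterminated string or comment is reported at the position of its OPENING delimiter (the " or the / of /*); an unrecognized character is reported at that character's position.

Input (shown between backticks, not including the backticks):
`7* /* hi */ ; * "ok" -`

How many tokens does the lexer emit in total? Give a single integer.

Answer: 6

Derivation:
pos=0: emit NUM '7' (now at pos=1)
pos=1: emit STAR '*'
pos=3: enter COMMENT mode (saw '/*')
exit COMMENT mode (now at pos=11)
pos=12: emit SEMI ';'
pos=14: emit STAR '*'
pos=16: enter STRING mode
pos=16: emit STR "ok" (now at pos=20)
pos=21: emit MINUS '-'
DONE. 6 tokens: [NUM, STAR, SEMI, STAR, STR, MINUS]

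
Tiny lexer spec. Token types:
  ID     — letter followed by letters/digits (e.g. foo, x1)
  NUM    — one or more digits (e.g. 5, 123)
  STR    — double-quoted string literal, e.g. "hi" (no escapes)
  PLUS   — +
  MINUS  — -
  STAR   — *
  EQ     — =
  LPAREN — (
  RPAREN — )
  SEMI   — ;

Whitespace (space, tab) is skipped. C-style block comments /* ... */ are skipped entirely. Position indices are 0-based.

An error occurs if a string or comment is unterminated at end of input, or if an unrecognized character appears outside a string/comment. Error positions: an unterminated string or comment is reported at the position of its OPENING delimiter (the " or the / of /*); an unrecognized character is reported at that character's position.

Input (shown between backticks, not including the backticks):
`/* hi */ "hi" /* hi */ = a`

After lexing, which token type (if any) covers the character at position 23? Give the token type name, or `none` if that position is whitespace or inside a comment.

pos=0: enter COMMENT mode (saw '/*')
exit COMMENT mode (now at pos=8)
pos=9: enter STRING mode
pos=9: emit STR "hi" (now at pos=13)
pos=14: enter COMMENT mode (saw '/*')
exit COMMENT mode (now at pos=22)
pos=23: emit EQ '='
pos=25: emit ID 'a' (now at pos=26)
DONE. 3 tokens: [STR, EQ, ID]
Position 23: char is '=' -> EQ

Answer: EQ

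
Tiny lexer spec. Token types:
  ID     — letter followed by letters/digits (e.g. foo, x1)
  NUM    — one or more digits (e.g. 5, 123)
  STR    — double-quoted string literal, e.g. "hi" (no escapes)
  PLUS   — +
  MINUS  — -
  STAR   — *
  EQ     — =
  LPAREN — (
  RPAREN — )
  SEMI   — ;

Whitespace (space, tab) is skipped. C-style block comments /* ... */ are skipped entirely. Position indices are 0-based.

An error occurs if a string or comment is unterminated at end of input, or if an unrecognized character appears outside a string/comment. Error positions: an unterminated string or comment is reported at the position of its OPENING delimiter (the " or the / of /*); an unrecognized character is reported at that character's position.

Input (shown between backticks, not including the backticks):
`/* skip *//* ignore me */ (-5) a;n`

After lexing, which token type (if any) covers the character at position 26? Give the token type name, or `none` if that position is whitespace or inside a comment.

Answer: LPAREN

Derivation:
pos=0: enter COMMENT mode (saw '/*')
exit COMMENT mode (now at pos=10)
pos=10: enter COMMENT mode (saw '/*')
exit COMMENT mode (now at pos=25)
pos=26: emit LPAREN '('
pos=27: emit MINUS '-'
pos=28: emit NUM '5' (now at pos=29)
pos=29: emit RPAREN ')'
pos=31: emit ID 'a' (now at pos=32)
pos=32: emit SEMI ';'
pos=33: emit ID 'n' (now at pos=34)
DONE. 7 tokens: [LPAREN, MINUS, NUM, RPAREN, ID, SEMI, ID]
Position 26: char is '(' -> LPAREN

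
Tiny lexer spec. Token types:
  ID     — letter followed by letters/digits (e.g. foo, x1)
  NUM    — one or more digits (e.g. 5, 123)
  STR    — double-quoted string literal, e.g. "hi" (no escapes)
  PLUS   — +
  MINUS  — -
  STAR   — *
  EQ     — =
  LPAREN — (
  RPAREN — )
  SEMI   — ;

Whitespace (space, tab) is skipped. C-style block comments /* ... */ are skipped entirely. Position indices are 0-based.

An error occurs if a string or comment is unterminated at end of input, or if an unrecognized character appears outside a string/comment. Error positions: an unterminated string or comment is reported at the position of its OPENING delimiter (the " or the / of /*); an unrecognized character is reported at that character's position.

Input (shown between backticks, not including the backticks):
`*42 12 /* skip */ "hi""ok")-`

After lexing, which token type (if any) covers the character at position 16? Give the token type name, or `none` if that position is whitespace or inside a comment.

Answer: none

Derivation:
pos=0: emit STAR '*'
pos=1: emit NUM '42' (now at pos=3)
pos=4: emit NUM '12' (now at pos=6)
pos=7: enter COMMENT mode (saw '/*')
exit COMMENT mode (now at pos=17)
pos=18: enter STRING mode
pos=18: emit STR "hi" (now at pos=22)
pos=22: enter STRING mode
pos=22: emit STR "ok" (now at pos=26)
pos=26: emit RPAREN ')'
pos=27: emit MINUS '-'
DONE. 7 tokens: [STAR, NUM, NUM, STR, STR, RPAREN, MINUS]
Position 16: char is '/' -> none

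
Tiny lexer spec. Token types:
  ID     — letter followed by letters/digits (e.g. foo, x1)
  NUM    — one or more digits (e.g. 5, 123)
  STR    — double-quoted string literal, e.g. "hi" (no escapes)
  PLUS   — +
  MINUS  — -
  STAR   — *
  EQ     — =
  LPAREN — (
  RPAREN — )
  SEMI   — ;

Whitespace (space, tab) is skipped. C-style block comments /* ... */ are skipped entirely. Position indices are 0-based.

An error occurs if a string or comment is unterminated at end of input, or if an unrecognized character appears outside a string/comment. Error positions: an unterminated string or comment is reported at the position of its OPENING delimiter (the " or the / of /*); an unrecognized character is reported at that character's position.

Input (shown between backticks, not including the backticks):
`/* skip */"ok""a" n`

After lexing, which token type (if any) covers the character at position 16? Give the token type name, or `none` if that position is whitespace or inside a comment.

pos=0: enter COMMENT mode (saw '/*')
exit COMMENT mode (now at pos=10)
pos=10: enter STRING mode
pos=10: emit STR "ok" (now at pos=14)
pos=14: enter STRING mode
pos=14: emit STR "a" (now at pos=17)
pos=18: emit ID 'n' (now at pos=19)
DONE. 3 tokens: [STR, STR, ID]
Position 16: char is '"' -> STR

Answer: STR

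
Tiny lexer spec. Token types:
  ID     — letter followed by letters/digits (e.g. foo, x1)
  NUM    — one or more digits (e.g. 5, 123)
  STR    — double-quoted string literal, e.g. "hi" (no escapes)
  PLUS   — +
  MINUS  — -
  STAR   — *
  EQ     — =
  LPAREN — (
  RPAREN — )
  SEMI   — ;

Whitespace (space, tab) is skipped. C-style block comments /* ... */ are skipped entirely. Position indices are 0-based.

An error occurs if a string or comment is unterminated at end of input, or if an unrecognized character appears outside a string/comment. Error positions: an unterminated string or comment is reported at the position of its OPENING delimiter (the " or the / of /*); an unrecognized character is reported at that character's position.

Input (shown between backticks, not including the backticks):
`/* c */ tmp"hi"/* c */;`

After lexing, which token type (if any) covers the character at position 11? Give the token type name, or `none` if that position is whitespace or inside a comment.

Answer: STR

Derivation:
pos=0: enter COMMENT mode (saw '/*')
exit COMMENT mode (now at pos=7)
pos=8: emit ID 'tmp' (now at pos=11)
pos=11: enter STRING mode
pos=11: emit STR "hi" (now at pos=15)
pos=15: enter COMMENT mode (saw '/*')
exit COMMENT mode (now at pos=22)
pos=22: emit SEMI ';'
DONE. 3 tokens: [ID, STR, SEMI]
Position 11: char is '"' -> STR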